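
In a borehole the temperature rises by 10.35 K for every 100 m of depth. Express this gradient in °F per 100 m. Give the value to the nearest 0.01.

The quantity depends on a temperature interval, so only the ratio of degree sizes applies; the offset between the scales is irrelevant.
A change of 1 K is a change of 1.8°F, so 10.35 × 1.8 = 18.63.

18.63 °F/100 m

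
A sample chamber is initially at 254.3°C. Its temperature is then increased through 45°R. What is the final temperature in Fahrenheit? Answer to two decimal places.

The 45°R change is an interval, so only the factor 5/9 applies: +45 × 5/9 = +25.0000°C.
Final Celsius temperature: 254.3000 + 25.0000 = 279.3000°C.
In Fahrenheit: 279.3000 × 1.8 + 32 = 534.74°F.

534.74°F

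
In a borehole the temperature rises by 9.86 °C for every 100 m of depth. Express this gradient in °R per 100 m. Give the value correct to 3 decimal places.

Since only a temperature interval is involved, the additive offset between the scales drops out.
A change of 1°C is a change of 1.8°R, so 9.86 × 1.8 = 17.748.

17.748 °R/100 m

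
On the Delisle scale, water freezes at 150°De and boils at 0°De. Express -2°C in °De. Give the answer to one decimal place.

153.0°De

Linearly onto the Delisle scale: 150 + (-2.0000 / 100) × (0 - 150) = 153.0°De.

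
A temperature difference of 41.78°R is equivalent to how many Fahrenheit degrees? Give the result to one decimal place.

41.8°F

Rankine and Fahrenheit degrees are the same size, so the interval is unchanged: 41.8.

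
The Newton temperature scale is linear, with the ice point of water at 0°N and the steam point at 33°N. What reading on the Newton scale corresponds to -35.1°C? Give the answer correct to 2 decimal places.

Linearly onto the Newton scale: 0 + (-35.1000 / 100) × (33 - 0) = -11.58°N.

-11.58°N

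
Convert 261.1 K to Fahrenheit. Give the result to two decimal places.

10.31°F

In Celsius: 261.1 - 273.15 = -12.0500°C.
In Fahrenheit: -12.0500 × 1.8 + 32 = 10.31°F.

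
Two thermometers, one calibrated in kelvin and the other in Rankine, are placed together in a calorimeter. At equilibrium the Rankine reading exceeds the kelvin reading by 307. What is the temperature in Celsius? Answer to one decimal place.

110.6°C

Let x be the kelvin reading; then the Rankine reading is 1.8·x.
(1.8·x) - x = 307  ⇒  (0.8)·x = 307  ⇒  x = 383.7500 K.
In Celsius: 383.75 - 273.15 = 110.6°C.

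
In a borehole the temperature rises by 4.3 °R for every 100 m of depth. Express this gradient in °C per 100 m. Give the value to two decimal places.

2.39 °C/100 m

The quantity depends on a temperature interval, so only the ratio of degree sizes applies; the offset between the scales is irrelevant.
A change of 1°R is a change of 5/9°C, so 4.3 × 5/9 = 2.39.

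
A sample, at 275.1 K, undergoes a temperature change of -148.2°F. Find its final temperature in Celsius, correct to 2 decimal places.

Initial temperature in Celsius: 275.1 - 273.15 = 1.9500°C.
The 148.2°F change is an interval, so only the factor 5/9 applies: -148.2 × 5/9 = -82.3333°C.
Final Celsius temperature: 1.9500 - 82.3333 = -80.3833°C.

-80.38°C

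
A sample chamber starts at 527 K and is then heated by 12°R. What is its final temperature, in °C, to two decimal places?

260.52°C

Initial temperature in Celsius: 527 - 273.15 = 253.8500°C.
The 12°R change is an interval, so only the factor 5/9 applies: +12 × 5/9 = +6.6667°C.
Final Celsius temperature: 253.8500 + 6.6667 = 260.5167°C.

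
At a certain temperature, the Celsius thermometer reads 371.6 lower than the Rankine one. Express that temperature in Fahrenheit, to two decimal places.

Let x be the Rankine reading; then the Celsius reading is 5/9·x - 273.15.
(5/9·x - 273.15) - x = -371.6  ⇒  (-4/9)·x = -98.45  ⇒  x = 221.5125°R.
In Celsius: (221.5125 - 491.67) × 5/9 = -150.0875°C.
In Fahrenheit: -150.0875 × 1.8 + 32 = -238.16°F.

-238.16°F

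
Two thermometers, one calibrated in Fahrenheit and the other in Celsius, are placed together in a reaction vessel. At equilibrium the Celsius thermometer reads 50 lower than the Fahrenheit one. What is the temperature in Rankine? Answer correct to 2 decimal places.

532.17°R

Let x be the Fahrenheit reading; then the Celsius reading is 5/9·x - 17.7778.
(5/9·x - 17.7778) - x = -50  ⇒  (-4/9)·x = -32.2222  ⇒  x = 72.5000°F.
In Celsius: (72.5 - 32) × 5/9 = 22.5000°C.
In Rankine: 22.5000 × 1.8 + 491.67 = 532.17°R.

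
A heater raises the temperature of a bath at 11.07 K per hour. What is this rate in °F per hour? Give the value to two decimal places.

19.93 °F/hour

The quantity depends on a temperature interval, so only the ratio of degree sizes applies; the offset between the scales is irrelevant.
A change of 1 K is a change of 1.8°F, so 11.07 × 1.8 = 19.93.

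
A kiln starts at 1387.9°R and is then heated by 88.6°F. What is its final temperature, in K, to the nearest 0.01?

Initial temperature in Celsius: (1387.9 - 491.67) × 5/9 = 497.9056°C.
The 88.6°F change is an interval, so only the factor 5/9 applies: +88.6 × 5/9 = +49.2222°C.
Final Celsius temperature: 497.9056 + 49.2222 = 547.1278°C.
In kelvin: 547.1278 + 273.15 = 820.28 K.

820.28 K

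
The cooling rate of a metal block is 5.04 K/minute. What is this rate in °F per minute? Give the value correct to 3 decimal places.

9.072 °F/minute

Since only a temperature interval is involved, the additive offset between the scales drops out.
A change of 1 K is a change of 1.8°F, so 5.04 × 1.8 = 9.072.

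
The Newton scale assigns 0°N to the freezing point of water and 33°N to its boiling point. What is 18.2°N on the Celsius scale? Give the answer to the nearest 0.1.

Linear interpolation between the fixed points: C = (18.2 - 0) × 100 / (33 - 0) = 55.1515°C.

55.2°C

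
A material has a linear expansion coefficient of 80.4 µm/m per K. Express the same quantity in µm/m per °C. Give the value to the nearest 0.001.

80.400 µm/m per °C

The quantity depends on a temperature interval, so only the ratio of degree sizes applies; the offset between the scales is irrelevant.
A change of 1°C is a change of 1 K, so per °C the value is 80.4 × 1 = 80.400.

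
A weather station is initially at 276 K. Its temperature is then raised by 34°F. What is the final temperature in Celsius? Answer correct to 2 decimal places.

Initial temperature in Celsius: 276 - 273.15 = 2.8500°C.
The 34°F change is an interval, so only the factor 5/9 applies: +34 × 5/9 = +18.8889°C.
Final Celsius temperature: 2.8500 + 18.8889 = 21.7389°C.

21.74°C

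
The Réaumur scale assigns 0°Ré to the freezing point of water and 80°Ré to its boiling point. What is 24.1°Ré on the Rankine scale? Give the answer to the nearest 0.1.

545.9°R

Linear interpolation between the fixed points: C = (24.1 - 0) × 100 / (80 - 0) = 30.1250°C.
Then 30.1250 × 1.8 + 491.67 = 545.9°R.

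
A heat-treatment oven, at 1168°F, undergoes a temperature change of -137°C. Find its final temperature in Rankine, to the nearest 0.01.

Initial temperature in Celsius: (1168 - 32) × 5/9 = 631.1111°C.
Final Celsius temperature: 631.1111 - 137.0000 = 494.1111°C.
In Rankine: 494.1111 × 1.8 + 491.67 = 1381.07°R.

1381.07°R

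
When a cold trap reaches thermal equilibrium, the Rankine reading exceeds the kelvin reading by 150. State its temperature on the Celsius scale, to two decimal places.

-85.65°C

Let x be the kelvin reading; then the Rankine reading is 1.8·x.
(1.8·x) - x = 150  ⇒  (0.8)·x = 150  ⇒  x = 187.5000 K.
In Celsius: 187.5 - 273.15 = -85.65°C.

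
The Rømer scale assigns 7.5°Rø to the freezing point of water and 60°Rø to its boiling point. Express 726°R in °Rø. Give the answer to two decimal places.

First in Celsius: (726 - 491.67) × 5/9 = 130.1833°C.
Linearly onto the Rømer scale: 7.5 + (130.1833 / 100) × (60 - 7.5) = 75.85°Rø.

75.85°Rø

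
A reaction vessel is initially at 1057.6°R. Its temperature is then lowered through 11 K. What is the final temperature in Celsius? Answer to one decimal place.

Initial temperature in Celsius: (1057.6 - 491.67) × 5/9 = 314.4056°C.
The 11 K change is an interval; Kelvin and Celsius degrees are the same size, so ΔC = -11°C.
Final Celsius temperature: 314.4056 - 11.0000 = 303.4056°C.

303.4°C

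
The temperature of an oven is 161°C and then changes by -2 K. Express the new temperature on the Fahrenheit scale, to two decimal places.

318.20°F

The 2 K change is an interval; Kelvin and Celsius degrees are the same size, so ΔC = -2°C.
Final Celsius temperature: 161.0000 - 2.0000 = 159.0000°C.
In Fahrenheit: 159.0000 × 1.8 + 32 = 318.20°F.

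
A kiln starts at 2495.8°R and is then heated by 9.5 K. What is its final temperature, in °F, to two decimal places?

Initial temperature in Celsius: (2495.8 - 491.67) × 5/9 = 1113.4056°C.
The 9.5 K change is an interval; Kelvin and Celsius degrees are the same size, so ΔC = +9.5°C.
Final Celsius temperature: 1113.4056 + 9.5000 = 1122.9056°C.
In Fahrenheit: 1122.9056 × 1.8 + 32 = 2053.23°F.

2053.23°F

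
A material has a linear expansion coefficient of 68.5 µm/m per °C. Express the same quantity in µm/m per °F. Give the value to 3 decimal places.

The quantity depends on a temperature interval, so only the ratio of degree sizes applies; the offset between the scales is irrelevant.
A change of 1°F is a change of 5/9°C, so per °F the value is 68.5 × 5/9 = 38.056.

38.056 µm/m per °F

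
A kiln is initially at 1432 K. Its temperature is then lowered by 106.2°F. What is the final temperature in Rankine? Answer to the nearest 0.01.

Initial temperature in Celsius: 1432 - 273.15 = 1158.8500°C.
The 106.2°F change is an interval, so only the factor 5/9 applies: -106.2 × 5/9 = -59.0000°C.
Final Celsius temperature: 1158.8500 - 59.0000 = 1099.8500°C.
In Rankine: 1099.8500 × 1.8 + 491.67 = 2471.40°R.

2471.40°R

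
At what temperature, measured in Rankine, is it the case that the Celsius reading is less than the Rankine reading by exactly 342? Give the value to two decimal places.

Let R be the Rankine reading. The Celsius reading is C = 5/9·R - 273.15.
Require C - R = -342: (-4/9)·R - 273.15 = -342.
R = (-342 + 273.15) / (-4/9) = 154.91.

154.91°R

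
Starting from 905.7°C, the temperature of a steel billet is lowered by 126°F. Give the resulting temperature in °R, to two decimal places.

1995.93°R

The 126°F change is an interval, so only the factor 5/9 applies: -126 × 5/9 = -70.0000°C.
Final Celsius temperature: 905.7000 - 70.0000 = 835.7000°C.
In Rankine: 835.7000 × 1.8 + 491.67 = 1995.93°R.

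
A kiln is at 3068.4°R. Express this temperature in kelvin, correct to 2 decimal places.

1704.67 K

In Celsius: (3068.4 - 491.67) × 5/9 = 1431.5167°C.
In kelvin: 1431.5167 + 273.15 = 1704.67 K.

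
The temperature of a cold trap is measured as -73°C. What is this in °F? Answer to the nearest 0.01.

-99.40°F

In Fahrenheit: -73.0000 × 1.8 + 32 = -99.40°F.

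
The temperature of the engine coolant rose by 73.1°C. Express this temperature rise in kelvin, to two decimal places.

73.10 K

Celsius and kelvin degrees are the same size, so the interval is unchanged: 73.10.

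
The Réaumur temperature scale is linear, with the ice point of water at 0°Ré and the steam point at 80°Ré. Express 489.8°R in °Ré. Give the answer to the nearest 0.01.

First in Celsius: (489.8 - 491.67) × 5/9 = -1.0389°C.
Linearly onto the Réaumur scale: 0 + (-1.0389 / 100) × (80 - 0) = -0.83°Ré.

-0.83°Ré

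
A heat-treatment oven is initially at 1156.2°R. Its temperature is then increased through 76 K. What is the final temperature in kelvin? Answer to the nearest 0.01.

718.33 K

Initial temperature in Celsius: (1156.2 - 491.67) × 5/9 = 369.1833°C.
The 76 K change is an interval; Kelvin and Celsius degrees are the same size, so ΔC = +76°C.
Final Celsius temperature: 369.1833 + 76.0000 = 445.1833°C.
In kelvin: 445.1833 + 273.15 = 718.33 K.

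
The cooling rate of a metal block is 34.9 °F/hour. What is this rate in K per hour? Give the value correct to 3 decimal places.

19.389 K/hour

The quantity depends on a temperature interval, so only the ratio of degree sizes applies; the offset between the scales is irrelevant.
A change of 1°F is a change of 5/9 K, so 34.9 × 5/9 = 19.389.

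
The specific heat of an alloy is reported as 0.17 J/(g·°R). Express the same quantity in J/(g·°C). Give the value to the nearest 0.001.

Since only a temperature interval is involved, the additive offset between the scales drops out.
A change of 1°C is a change of 1.8°R, so per °C the value is 0.17 × 1.8 = 0.306.

0.306 J/(g·°C)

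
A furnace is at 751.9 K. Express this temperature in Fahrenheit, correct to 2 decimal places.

893.75°F

In Celsius: 751.9 - 273.15 = 478.7500°C.
In Fahrenheit: 478.7500 × 1.8 + 32 = 893.75°F.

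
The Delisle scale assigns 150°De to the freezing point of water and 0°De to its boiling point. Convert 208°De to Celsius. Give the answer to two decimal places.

-38.67°C

Linear interpolation between the fixed points: C = (208 - 150) × 100 / (0 - 150) = -38.6667°C.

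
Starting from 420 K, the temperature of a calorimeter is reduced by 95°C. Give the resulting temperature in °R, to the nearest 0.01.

585.00°R

Initial temperature in Celsius: 420 - 273.15 = 146.8500°C.
Final Celsius temperature: 146.8500 - 95.0000 = 51.8500°C.
In Rankine: 51.8500 × 1.8 + 491.67 = 585.00°R.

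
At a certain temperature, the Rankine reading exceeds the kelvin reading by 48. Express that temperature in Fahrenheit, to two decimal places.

Let x be the Rankine reading; then the kelvin reading is 5/9·x.
(5/9·x) - x = -48  ⇒  (-4/9)·x = -48  ⇒  x = 108.0000°R.
In Celsius: (108 - 491.67) × 5/9 = -213.1500°C.
In Fahrenheit: -213.1500 × 1.8 + 32 = -351.67°F.

-351.67°F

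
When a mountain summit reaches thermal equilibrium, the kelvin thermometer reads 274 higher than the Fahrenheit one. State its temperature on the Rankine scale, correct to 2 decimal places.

417.76°R

Let x be the Fahrenheit reading; then the kelvin reading is 5/9·x + 255.372.
(5/9·x + 255.372) - x = 274  ⇒  (-4/9)·x = 18.6278  ⇒  x = -41.9125°F.
In Celsius: (-41.9125 - 32) × 5/9 = -41.0625°C.
In Rankine: -41.0625 × 1.8 + 491.67 = 417.76°R.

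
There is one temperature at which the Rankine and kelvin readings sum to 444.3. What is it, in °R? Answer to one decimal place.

285.6°R

Let R be the Rankine reading. The kelvin reading is K = 5/9·R.
Require R + K = 444.3: (14/9)·R = 444.3.
R = (444.3) / (14/9) = 285.6.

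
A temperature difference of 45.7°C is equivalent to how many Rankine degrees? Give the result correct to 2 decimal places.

For a temperature interval the offset drops out; only the factor 1.8 applies.
45.7 × 1.8 = 82.26.

82.26°R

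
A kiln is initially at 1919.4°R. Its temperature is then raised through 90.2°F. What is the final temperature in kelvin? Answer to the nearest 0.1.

Initial temperature in Celsius: (1919.4 - 491.67) × 5/9 = 793.1833°C.
The 90.2°F change is an interval, so only the factor 5/9 applies: +90.2 × 5/9 = +50.1111°C.
Final Celsius temperature: 793.1833 + 50.1111 = 843.2944°C.
In kelvin: 843.2944 + 273.15 = 1116.4 K.

1116.4 K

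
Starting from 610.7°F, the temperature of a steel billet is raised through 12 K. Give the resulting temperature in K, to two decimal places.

Initial temperature in Celsius: (610.7 - 32) × 5/9 = 321.5000°C.
The 12 K change is an interval; Kelvin and Celsius degrees are the same size, so ΔC = +12°C.
Final Celsius temperature: 321.5000 + 12.0000 = 333.5000°C.
In kelvin: 333.5000 + 273.15 = 606.65 K.

606.65 K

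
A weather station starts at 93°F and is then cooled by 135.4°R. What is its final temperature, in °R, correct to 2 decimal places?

417.27°R

Initial temperature in Celsius: (93 - 32) × 5/9 = 33.8889°C.
The 135.4°R change is an interval, so only the factor 5/9 applies: -135.4 × 5/9 = -75.2222°C.
Final Celsius temperature: 33.8889 - 75.2222 = -41.3333°C.
In Rankine: -41.3333 × 1.8 + 491.67 = 417.27°R.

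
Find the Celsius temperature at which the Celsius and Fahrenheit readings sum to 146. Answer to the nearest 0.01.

Let C be the Celsius reading. The Fahrenheit reading is F = 1.8·C + 32.
Require C + F = 146: (2.8)·C + 32 = 146.
C = (146 - 32) / (2.8) = 40.71.

40.71°C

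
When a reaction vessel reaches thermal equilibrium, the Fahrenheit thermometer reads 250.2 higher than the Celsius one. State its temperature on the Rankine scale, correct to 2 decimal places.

Let x be the Celsius reading; then the Fahrenheit reading is 1.8·x + 32.
(1.8·x + 32) - x = 250.2  ⇒  (0.8)·x = 218.2  ⇒  x = 272.7500°C.
In Rankine: 272.7500 × 1.8 + 491.67 = 982.62°R.

982.62°R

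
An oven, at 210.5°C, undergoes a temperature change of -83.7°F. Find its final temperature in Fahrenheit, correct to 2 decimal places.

327.20°F

The 83.7°F change is an interval, so only the factor 5/9 applies: -83.7 × 5/9 = -46.5000°C.
Final Celsius temperature: 210.5000 - 46.5000 = 164.0000°C.
In Fahrenheit: 164.0000 × 1.8 + 32 = 327.20°F.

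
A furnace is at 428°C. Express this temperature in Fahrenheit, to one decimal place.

In Fahrenheit: 428.0000 × 1.8 + 32 = 802.4°F.

802.4°F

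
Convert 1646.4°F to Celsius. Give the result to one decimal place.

896.9°C

In Celsius: (1646.4 - 32) × 5/9 = 896.8889°C.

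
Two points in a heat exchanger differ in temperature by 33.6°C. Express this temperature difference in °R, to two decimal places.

Only the scale ratio 1.8 matters for a change in temperature.
33.6 × 1.8 = 60.48.

60.48°R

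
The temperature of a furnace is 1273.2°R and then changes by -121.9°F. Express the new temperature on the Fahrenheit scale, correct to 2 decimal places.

691.63°F

Initial temperature in Celsius: (1273.2 - 491.67) × 5/9 = 434.1833°C.
The 121.9°F change is an interval, so only the factor 5/9 applies: -121.9 × 5/9 = -67.7222°C.
Final Celsius temperature: 434.1833 - 67.7222 = 366.4611°C.
In Fahrenheit: 366.4611 × 1.8 + 32 = 691.63°F.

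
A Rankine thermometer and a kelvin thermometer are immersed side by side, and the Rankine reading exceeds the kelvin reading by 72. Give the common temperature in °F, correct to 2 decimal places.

-297.67°F

Let x be the Rankine reading; then the kelvin reading is 5/9·x.
(5/9·x) - x = -72  ⇒  (-4/9)·x = -72  ⇒  x = 162.0000°R.
In Celsius: (162 - 491.67) × 5/9 = -183.1500°C.
In Fahrenheit: -183.1500 × 1.8 + 32 = -297.67°F.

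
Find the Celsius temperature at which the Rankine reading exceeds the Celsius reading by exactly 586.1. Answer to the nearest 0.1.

Let C be the Celsius reading. The Rankine reading is R = 1.8·C + 491.67.
Require R - C = 586.1: (0.8)·C + 491.67 = 586.1.
C = (586.1 - 491.67) / (0.8) = 118.0.

118.0°C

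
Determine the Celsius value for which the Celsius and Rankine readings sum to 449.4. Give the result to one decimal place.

Let C be the Celsius reading. The Rankine reading is R = 1.8·C + 491.67.
Require C + R = 449.4: (2.8)·C + 491.67 = 449.4.
C = (449.4 - 491.67) / (2.8) = -15.1.

-15.1°C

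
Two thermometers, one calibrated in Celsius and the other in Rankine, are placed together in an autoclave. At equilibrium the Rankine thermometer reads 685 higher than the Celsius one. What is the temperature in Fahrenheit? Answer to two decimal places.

Let x be the Celsius reading; then the Rankine reading is 1.8·x + 491.67.
(1.8·x + 491.67) - x = 685  ⇒  (0.8)·x = 193.33  ⇒  x = 241.6625°C.
In Fahrenheit: 241.6625 × 1.8 + 32 = 466.99°F.

466.99°F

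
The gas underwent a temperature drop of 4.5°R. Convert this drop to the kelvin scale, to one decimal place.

For a temperature interval the offset drops out; only the factor 5/9 applies.
4.5 × 5/9 = 2.5.

2.5 K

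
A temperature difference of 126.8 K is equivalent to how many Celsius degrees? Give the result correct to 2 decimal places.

Kelvin and Celsius degrees are the same size, so the interval is unchanged: 126.80.

126.80°C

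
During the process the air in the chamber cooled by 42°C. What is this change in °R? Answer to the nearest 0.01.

An interval of 1°C corresponds to 1.8°R.
42 × 1.8 = 75.60.

75.60°R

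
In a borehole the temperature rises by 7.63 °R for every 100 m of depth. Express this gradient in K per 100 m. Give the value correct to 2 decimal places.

The quantity depends on a temperature interval, so only the ratio of degree sizes applies; the offset between the scales is irrelevant.
A change of 1°R is a change of 5/9 K, so 7.63 × 5/9 = 4.24.

4.24 K/100 m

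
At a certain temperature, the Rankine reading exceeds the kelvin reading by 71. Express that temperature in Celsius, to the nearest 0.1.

-184.4°C

Let x be the kelvin reading; then the Rankine reading is 1.8·x.
(1.8·x) - x = 71  ⇒  (0.8)·x = 71  ⇒  x = 88.7500 K.
In Celsius: 88.75 - 273.15 = -184.4°C.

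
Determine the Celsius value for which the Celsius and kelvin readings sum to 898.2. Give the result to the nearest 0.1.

Let C be the Celsius reading. The kelvin reading is K = 1·C + 273.15.
Require C + K = 898.2: (2)·C + 273.15 = 898.2.
C = (898.2 - 273.15) / (2) = 312.5.

312.5°C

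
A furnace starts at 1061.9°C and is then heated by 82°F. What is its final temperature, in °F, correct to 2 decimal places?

The 82°F change is an interval, so only the factor 5/9 applies: +82 × 5/9 = +45.5556°C.
Final Celsius temperature: 1061.9000 + 45.5556 = 1107.4556°C.
In Fahrenheit: 1107.4556 × 1.8 + 32 = 2025.42°F.

2025.42°F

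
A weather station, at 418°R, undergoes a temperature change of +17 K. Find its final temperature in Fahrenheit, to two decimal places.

-11.07°F

Initial temperature in Celsius: (418 - 491.67) × 5/9 = -40.9278°C.
The 17 K change is an interval; Kelvin and Celsius degrees are the same size, so ΔC = +17°C.
Final Celsius temperature: -40.9278 + 17.0000 = -23.9278°C.
In Fahrenheit: -23.9278 × 1.8 + 32 = -11.07°F.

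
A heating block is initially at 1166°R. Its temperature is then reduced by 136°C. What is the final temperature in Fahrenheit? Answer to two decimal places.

461.53°F

Initial temperature in Celsius: (1166 - 491.67) × 5/9 = 374.6278°C.
Final Celsius temperature: 374.6278 - 136.0000 = 238.6278°C.
In Fahrenheit: 238.6278 × 1.8 + 32 = 461.53°F.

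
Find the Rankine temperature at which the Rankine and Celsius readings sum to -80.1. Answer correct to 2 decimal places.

Let R be the Rankine reading. The Celsius reading is C = 5/9·R - 273.15.
Require R + C = -80.1: (14/9)·R - 273.15 = -80.1.
R = (-80.1 + 273.15) / (14/9) = 124.10.

124.10°R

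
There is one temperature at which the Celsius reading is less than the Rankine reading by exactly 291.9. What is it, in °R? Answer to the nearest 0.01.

42.19°R

Let R be the Rankine reading. The Celsius reading is C = 5/9·R - 273.15.
Require C - R = -291.9: (-4/9)·R - 273.15 = -291.9.
R = (-291.9 + 273.15) / (-4/9) = 42.19.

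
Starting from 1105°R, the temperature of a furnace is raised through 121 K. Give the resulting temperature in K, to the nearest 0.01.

734.89 K

Initial temperature in Celsius: (1105 - 491.67) × 5/9 = 340.7389°C.
The 121 K change is an interval; Kelvin and Celsius degrees are the same size, so ΔC = +121°C.
Final Celsius temperature: 340.7389 + 121.0000 = 461.7389°C.
In kelvin: 461.7389 + 273.15 = 734.89 K.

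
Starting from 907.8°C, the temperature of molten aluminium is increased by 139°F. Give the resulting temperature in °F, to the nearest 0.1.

The 139°F change is an interval, so only the factor 5/9 applies: +139 × 5/9 = +77.2222°C.
Final Celsius temperature: 907.8000 + 77.2222 = 985.0222°C.
In Fahrenheit: 985.0222 × 1.8 + 32 = 1805.0°F.

1805.0°F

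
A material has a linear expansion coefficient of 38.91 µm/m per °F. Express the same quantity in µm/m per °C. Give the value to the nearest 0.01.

70.04 µm/m per °C

Since only a temperature interval is involved, the additive offset between the scales drops out.
A change of 1°C is a change of 1.8°F, so per °C the value is 38.91 × 1.8 = 70.04.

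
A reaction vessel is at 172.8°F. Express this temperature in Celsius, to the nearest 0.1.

78.2°C

In Celsius: (172.8 - 32) × 5/9 = 78.2222°C.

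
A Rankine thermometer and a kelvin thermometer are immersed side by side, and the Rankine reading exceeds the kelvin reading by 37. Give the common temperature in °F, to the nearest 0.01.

-376.42°F

Let x be the Rankine reading; then the kelvin reading is 5/9·x.
(5/9·x) - x = -37  ⇒  (-4/9)·x = -37  ⇒  x = 83.2500°R.
In Celsius: (83.25 - 491.67) × 5/9 = -226.9000°C.
In Fahrenheit: -226.9000 × 1.8 + 32 = -376.42°F.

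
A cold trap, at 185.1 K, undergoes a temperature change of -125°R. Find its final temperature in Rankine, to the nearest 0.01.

208.18°R

Initial temperature in Celsius: 185.1 - 273.15 = -88.0500°C.
The 125°R change is an interval, so only the factor 5/9 applies: -125 × 5/9 = -69.4444°C.
Final Celsius temperature: -88.0500 - 69.4444 = -157.4944°C.
In Rankine: -157.4944 × 1.8 + 491.67 = 208.18°R.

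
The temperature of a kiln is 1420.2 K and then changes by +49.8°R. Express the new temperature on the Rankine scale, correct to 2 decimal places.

2606.16°R

Initial temperature in Celsius: 1420.2 - 273.15 = 1147.0500°C.
The 49.8°R change is an interval, so only the factor 5/9 applies: +49.8 × 5/9 = +27.6667°C.
Final Celsius temperature: 1147.0500 + 27.6667 = 1174.7167°C.
In Rankine: 1174.7167 × 1.8 + 491.67 = 2606.16°R.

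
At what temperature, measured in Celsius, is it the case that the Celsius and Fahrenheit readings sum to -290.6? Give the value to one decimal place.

-115.2°C

Let C be the Celsius reading. The Fahrenheit reading is F = 1.8·C + 32.
Require C + F = -290.6: (2.8)·C + 32 = -290.6.
C = (-290.6 - 32) / (2.8) = -115.2.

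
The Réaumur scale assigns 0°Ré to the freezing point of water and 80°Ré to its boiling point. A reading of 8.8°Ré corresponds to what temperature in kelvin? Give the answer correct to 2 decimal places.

284.15 K

Linear interpolation between the fixed points: C = (8.8 - 0) × 100 / (80 - 0) = 11.0000°C.
Then 11.0000 + 273.15 = 284.15 K.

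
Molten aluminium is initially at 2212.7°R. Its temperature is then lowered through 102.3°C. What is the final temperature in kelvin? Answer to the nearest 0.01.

Initial temperature in Celsius: (2212.7 - 491.67) × 5/9 = 956.1278°C.
Final Celsius temperature: 956.1278 - 102.3000 = 853.8278°C.
In kelvin: 853.8278 + 273.15 = 1126.98 K.

1126.98 K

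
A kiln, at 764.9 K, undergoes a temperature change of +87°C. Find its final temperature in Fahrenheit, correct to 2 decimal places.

Initial temperature in Celsius: 764.9 - 273.15 = 491.7500°C.
Final Celsius temperature: 491.7500 + 87.0000 = 578.7500°C.
In Fahrenheit: 578.7500 × 1.8 + 32 = 1073.75°F.

1073.75°F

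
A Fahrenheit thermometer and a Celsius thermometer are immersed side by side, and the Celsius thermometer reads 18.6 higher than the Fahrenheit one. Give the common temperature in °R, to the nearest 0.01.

Let x be the Fahrenheit reading; then the Celsius reading is 5/9·x - 17.7778.
(5/9·x - 17.7778) - x = 18.6  ⇒  (-4/9)·x = 36.3778  ⇒  x = -81.8500°F.
In Celsius: (-81.85 - 32) × 5/9 = -63.2500°C.
In Rankine: -63.2500 × 1.8 + 491.67 = 377.82°R.

377.82°R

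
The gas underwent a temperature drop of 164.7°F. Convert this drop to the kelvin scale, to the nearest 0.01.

Only the scale ratio 5/9 matters for a change in temperature.
164.7 × 5/9 = 91.50.

91.50 K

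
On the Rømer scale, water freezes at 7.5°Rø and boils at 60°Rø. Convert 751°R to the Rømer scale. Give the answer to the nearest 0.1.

First in Celsius: (751 - 491.67) × 5/9 = 144.0722°C.
Linearly onto the Rømer scale: 7.5 + (144.0722 / 100) × (60 - 7.5) = 83.1°Rø.

83.1°Rø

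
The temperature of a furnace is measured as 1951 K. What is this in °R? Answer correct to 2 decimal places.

3511.80°R

In Celsius: 1951 - 273.15 = 1677.8500°C.
In Rankine: 1677.8500 × 1.8 + 491.67 = 3511.80°R.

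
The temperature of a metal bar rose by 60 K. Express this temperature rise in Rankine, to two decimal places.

Only the scale ratio 1.8 matters for a change in temperature.
60 × 1.8 = 108.00.

108.00°R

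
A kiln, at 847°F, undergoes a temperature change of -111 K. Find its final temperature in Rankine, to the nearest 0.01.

1106.87°R

Initial temperature in Celsius: (847 - 32) × 5/9 = 452.7778°C.
The 111 K change is an interval; Kelvin and Celsius degrees are the same size, so ΔC = -111°C.
Final Celsius temperature: 452.7778 - 111.0000 = 341.7778°C.
In Rankine: 341.7778 × 1.8 + 491.67 = 1106.87°R.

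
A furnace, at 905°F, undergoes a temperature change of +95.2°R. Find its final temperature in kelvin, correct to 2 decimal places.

Initial temperature in Celsius: (905 - 32) × 5/9 = 485.0000°C.
The 95.2°R change is an interval, so only the factor 5/9 applies: +95.2 × 5/9 = +52.8889°C.
Final Celsius temperature: 485.0000 + 52.8889 = 537.8889°C.
In kelvin: 537.8889 + 273.15 = 811.04 K.

811.04 K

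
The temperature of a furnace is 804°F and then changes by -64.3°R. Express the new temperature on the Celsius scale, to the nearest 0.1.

393.2°C

Initial temperature in Celsius: (804 - 32) × 5/9 = 428.8889°C.
The 64.3°R change is an interval, so only the factor 5/9 applies: -64.3 × 5/9 = -35.7222°C.
Final Celsius temperature: 428.8889 - 35.7222 = 393.1667°C.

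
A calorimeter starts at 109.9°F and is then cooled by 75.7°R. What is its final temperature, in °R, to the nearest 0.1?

493.9°R

Initial temperature in Celsius: (109.9 - 32) × 5/9 = 43.2778°C.
The 75.7°R change is an interval, so only the factor 5/9 applies: -75.7 × 5/9 = -42.0556°C.
Final Celsius temperature: 43.2778 - 42.0556 = 1.2222°C.
In Rankine: 1.2222 × 1.8 + 491.67 = 493.9°R.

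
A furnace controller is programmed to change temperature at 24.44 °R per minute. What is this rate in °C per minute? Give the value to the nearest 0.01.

13.58 °C/minute

The quantity depends on a temperature interval, so only the ratio of degree sizes applies; the offset between the scales is irrelevant.
A change of 1°R is a change of 5/9°C, so 24.44 × 5/9 = 13.58.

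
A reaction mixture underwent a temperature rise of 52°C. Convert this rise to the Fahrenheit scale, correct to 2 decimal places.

93.60°F

An interval of 1°C corresponds to 1.8°F.
52 × 1.8 = 93.60.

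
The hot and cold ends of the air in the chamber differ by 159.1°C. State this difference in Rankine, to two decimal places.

An interval of 1°C corresponds to 1.8°R.
159.1 × 1.8 = 286.38.

286.38°R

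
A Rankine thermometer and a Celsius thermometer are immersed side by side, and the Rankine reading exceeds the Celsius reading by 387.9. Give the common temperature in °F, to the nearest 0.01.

Let x be the Rankine reading; then the Celsius reading is 5/9·x - 273.15.
(5/9·x - 273.15) - x = -387.9  ⇒  (-4/9)·x = -114.75  ⇒  x = 258.1875°R.
In Celsius: (258.1875 - 491.67) × 5/9 = -129.7125°C.
In Fahrenheit: -129.7125 × 1.8 + 32 = -201.48°F.

-201.48°F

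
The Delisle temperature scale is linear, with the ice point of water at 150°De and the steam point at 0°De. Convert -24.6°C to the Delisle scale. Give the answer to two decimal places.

186.90°De

Linearly onto the Delisle scale: 150 + (-24.6000 / 100) × (0 - 150) = 186.90°De.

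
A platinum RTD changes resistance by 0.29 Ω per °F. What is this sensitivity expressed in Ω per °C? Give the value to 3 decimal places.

0.522 Ω per °C

Since only a temperature interval is involved, the additive offset between the scales drops out.
A change of 1°C is a change of 1.8°F, so per °C the value is 0.29 × 1.8 = 0.522.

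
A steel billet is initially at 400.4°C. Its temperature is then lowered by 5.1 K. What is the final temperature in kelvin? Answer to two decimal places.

668.45 K

The 5.1 K change is an interval; Kelvin and Celsius degrees are the same size, so ΔC = -5.1°C.
Final Celsius temperature: 400.4000 - 5.1000 = 395.3000°C.
In kelvin: 395.3000 + 273.15 = 668.45 K.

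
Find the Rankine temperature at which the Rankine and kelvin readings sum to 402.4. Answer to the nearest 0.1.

258.7°R

Let R be the Rankine reading. The kelvin reading is K = 5/9·R.
Require R + K = 402.4: (14/9)·R = 402.4.
R = (402.4) / (14/9) = 258.7.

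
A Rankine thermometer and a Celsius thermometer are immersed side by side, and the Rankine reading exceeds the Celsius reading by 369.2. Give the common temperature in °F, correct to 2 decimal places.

-243.56°F

Let x be the Rankine reading; then the Celsius reading is 5/9·x - 273.15.
(5/9·x - 273.15) - x = -369.2  ⇒  (-4/9)·x = -96.05  ⇒  x = 216.1125°R.
In Celsius: (216.1125 - 491.67) × 5/9 = -153.0875°C.
In Fahrenheit: -153.0875 × 1.8 + 32 = -243.56°F.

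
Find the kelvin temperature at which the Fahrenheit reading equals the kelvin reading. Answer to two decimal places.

Let K be the kelvin reading. The Fahrenheit reading is F = 1.8·K - 459.67.
Set F = K: 1.8·K - 459.67 = K.
(0.8)·K = 459.67  ⇒  K = 574.59.

574.59 K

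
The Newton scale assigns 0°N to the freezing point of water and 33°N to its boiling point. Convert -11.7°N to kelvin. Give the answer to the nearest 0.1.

Linear interpolation between the fixed points: C = (-11.7 - 0) × 100 / (33 - 0) = -35.4545°C.
Then -35.4545 + 273.15 = 237.7 K.

237.7 K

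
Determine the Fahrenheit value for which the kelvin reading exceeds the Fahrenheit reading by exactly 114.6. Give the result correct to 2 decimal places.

316.74°F

Let F be the Fahrenheit reading. The kelvin reading is K = 5/9·F + 255.372.
Require K - F = 114.6: (-4/9)·F + 255.372 = 114.6.
F = (114.6 - 255.372) / (-4/9) = 316.74.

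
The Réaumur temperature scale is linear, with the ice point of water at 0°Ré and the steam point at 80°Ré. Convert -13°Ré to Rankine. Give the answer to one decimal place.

462.4°R

Linear interpolation between the fixed points: C = (-13 - 0) × 100 / (80 - 0) = -16.2500°C.
Then -16.2500 × 1.8 + 491.67 = 462.4°R.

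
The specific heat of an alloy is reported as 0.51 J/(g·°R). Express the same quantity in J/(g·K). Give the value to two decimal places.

Since only a temperature interval is involved, the additive offset between the scales drops out.
A change of 1 K is a change of 1.8°R, so per K the value is 0.51 × 1.8 = 0.92.

0.92 J/(g·K)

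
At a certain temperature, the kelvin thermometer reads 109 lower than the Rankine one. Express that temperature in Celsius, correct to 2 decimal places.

-136.90°C

Let x be the Rankine reading; then the kelvin reading is 5/9·x.
(5/9·x) - x = -109  ⇒  (-4/9)·x = -109  ⇒  x = 245.2500°R.
In Celsius: (245.25 - 491.67) × 5/9 = -136.90°C.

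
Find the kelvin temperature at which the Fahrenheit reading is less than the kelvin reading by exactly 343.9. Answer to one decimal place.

Let K be the kelvin reading. The Fahrenheit reading is F = 1.8·K - 459.67.
Require F - K = -343.9: (0.8)·K - 459.67 = -343.9.
K = (-343.9 + 459.67) / (0.8) = 144.7.

144.7 K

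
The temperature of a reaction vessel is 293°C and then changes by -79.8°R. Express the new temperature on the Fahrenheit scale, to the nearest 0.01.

The 79.8°R change is an interval, so only the factor 5/9 applies: -79.8 × 5/9 = -44.3333°C.
Final Celsius temperature: 293.0000 - 44.3333 = 248.6667°C.
In Fahrenheit: 248.6667 × 1.8 + 32 = 479.60°F.

479.60°F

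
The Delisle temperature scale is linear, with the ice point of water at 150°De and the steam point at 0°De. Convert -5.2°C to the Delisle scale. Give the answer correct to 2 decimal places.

157.80°De

Linearly onto the Delisle scale: 150 + (-5.2000 / 100) × (0 - 150) = 157.80°De.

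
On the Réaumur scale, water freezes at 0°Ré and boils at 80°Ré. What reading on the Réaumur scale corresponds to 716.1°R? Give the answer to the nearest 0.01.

First in Celsius: (716.1 - 491.67) × 5/9 = 124.6833°C.
Linearly onto the Réaumur scale: 0 + (124.6833 / 100) × (80 - 0) = 99.75°Ré.

99.75°Ré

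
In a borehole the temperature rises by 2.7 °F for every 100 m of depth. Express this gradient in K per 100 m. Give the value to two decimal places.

Since only a temperature interval is involved, the additive offset between the scales drops out.
A change of 1°F is a change of 5/9 K, so 2.7 × 5/9 = 1.50.

1.50 K/100 m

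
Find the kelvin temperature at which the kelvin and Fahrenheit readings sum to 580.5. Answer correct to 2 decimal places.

371.49 K

Let K be the kelvin reading. The Fahrenheit reading is F = 1.8·K - 459.67.
Require K + F = 580.5: (2.8)·K - 459.67 = 580.5.
K = (580.5 + 459.67) / (2.8) = 371.49.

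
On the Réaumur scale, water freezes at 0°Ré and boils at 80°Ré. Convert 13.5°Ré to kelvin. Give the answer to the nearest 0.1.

Linear interpolation between the fixed points: C = (13.5 - 0) × 100 / (80 - 0) = 16.8750°C.
Then 16.8750 + 273.15 = 290.0 K.

290.0 K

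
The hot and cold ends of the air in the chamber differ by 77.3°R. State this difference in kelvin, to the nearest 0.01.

42.94 K

For a temperature interval the offset drops out; only the factor 5/9 applies.
77.3 × 5/9 = 42.94.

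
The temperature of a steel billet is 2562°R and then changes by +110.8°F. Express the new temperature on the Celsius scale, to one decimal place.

Initial temperature in Celsius: (2562 - 491.67) × 5/9 = 1150.1833°C.
The 110.8°F change is an interval, so only the factor 5/9 applies: +110.8 × 5/9 = +61.5556°C.
Final Celsius temperature: 1150.1833 + 61.5556 = 1211.7389°C.

1211.7°C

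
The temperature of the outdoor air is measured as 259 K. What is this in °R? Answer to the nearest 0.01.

466.20°R

In Celsius: 259 - 273.15 = -14.1500°C.
In Rankine: -14.1500 × 1.8 + 491.67 = 466.20°R.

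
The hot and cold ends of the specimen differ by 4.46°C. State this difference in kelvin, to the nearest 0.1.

Celsius and kelvin degrees are the same size, so the interval is unchanged: 4.5.

4.5 K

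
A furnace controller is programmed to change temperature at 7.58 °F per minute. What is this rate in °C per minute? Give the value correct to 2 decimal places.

4.21 °C/minute

The quantity depends on a temperature interval, so only the ratio of degree sizes applies; the offset between the scales is irrelevant.
A change of 1°F is a change of 5/9°C, so 7.58 × 5/9 = 4.21.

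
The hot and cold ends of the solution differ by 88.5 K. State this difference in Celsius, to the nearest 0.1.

88.5°C

Kelvin and Celsius degrees are the same size, so the interval is unchanged: 88.5.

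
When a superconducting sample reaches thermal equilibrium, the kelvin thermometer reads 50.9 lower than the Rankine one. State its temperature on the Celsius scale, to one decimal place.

Let x be the Rankine reading; then the kelvin reading is 5/9·x.
(5/9·x) - x = -50.9  ⇒  (-4/9)·x = -50.9  ⇒  x = 114.5250°R.
In Celsius: (114.525 - 491.67) × 5/9 = -209.5°C.

-209.5°C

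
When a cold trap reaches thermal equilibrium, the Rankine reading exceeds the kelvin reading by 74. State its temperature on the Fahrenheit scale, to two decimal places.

Let x be the Rankine reading; then the kelvin reading is 5/9·x.
(5/9·x) - x = -74  ⇒  (-4/9)·x = -74  ⇒  x = 166.5000°R.
In Celsius: (166.5 - 491.67) × 5/9 = -180.6500°C.
In Fahrenheit: -180.6500 × 1.8 + 32 = -293.17°F.

-293.17°F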